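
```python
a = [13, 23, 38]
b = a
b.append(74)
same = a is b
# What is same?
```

After line 1: a = [13, 23, 38]
After line 2 (b = a is an alias, same object): a = [13, 23, 38], b = [13, 23, 38]
After line 3 (b.append mutates the shared list): a = [13, 23, 38, 74], b = [13, 23, 38, 74]
After line 4 (same = a is b; same object -> True): same = True

True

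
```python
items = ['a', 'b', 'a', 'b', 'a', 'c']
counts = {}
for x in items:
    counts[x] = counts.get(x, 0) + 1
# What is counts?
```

Initial: counts = {}, items = ['a', 'b', 'a', 'b', 'a', 'c']
See 'a': counts = {'a': 1}
See 'b': counts = {'a': 1, 'b': 1}
See 'a': counts = {'a': 2, 'b': 1}
See 'b': counts = {'a': 2, 'b': 2}
See 'a': counts = {'a': 3, 'b': 2}
See 'c': counts = {'a': 3, 'b': 2, 'c': 1}

{'a': 3, 'b': 2, 'c': 1}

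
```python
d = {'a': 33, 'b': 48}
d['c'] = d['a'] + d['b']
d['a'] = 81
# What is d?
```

After line 1: d = {'a': 33, 'b': 48}
After line 2 (d['c'] = 33 + 48): d = {'a': 33, 'b': 48, 'c': 81}
After line 3: d = {'a': 81, 'b': 48, 'c': 81}

{'a': 81, 'b': 48, 'c': 81}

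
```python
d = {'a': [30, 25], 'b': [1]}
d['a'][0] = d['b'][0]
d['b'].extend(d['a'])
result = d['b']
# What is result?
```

After line 1: d = {'a': [30, 25], 'b': [1]}
After line 2 (a[0] = b[0] = 1): d = {'a': [1, 25], 'b': [1]}
After line 3 (b.extend(a) appends [1, 25]): d = {'a': [1, 25], 'b': [1, 1, 25]}
After line 4: result = d['b'] = [1, 1, 25]

[1, 1, 25]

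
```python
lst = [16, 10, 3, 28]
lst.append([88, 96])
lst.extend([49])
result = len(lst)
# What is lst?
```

After line 1: lst = [16, 10, 3, 28]
After line 2 (append adds [88, 96] as single element): lst = [16, 10, 3, 28, [88, 96]]
After line 3 (extend unpacks [49], adds 49): lst = [16, 10, 3, 28, [88, 96], 49]
After line 4: result = len(lst) = 6

[16, 10, 3, 28, [88, 96], 49]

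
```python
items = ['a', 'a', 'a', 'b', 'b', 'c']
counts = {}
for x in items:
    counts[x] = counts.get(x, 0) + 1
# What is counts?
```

Initial: counts = {}, items = ['a', 'a', 'a', 'b', 'b', 'c']
See 'a': counts = {'a': 1}
See 'a': counts = {'a': 2}
See 'a': counts = {'a': 3}
See 'b': counts = {'a': 3, 'b': 1}
See 'b': counts = {'a': 3, 'b': 2}
See 'c': counts = {'a': 3, 'b': 2, 'c': 1}

{'a': 3, 'b': 2, 'c': 1}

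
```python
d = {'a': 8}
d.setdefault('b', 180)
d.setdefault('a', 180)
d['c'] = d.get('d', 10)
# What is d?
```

After line 1: d = {'a': 8}
After line 2 (setdefault adds 'b'=180): d = {'a': 8, 'b': 180}
After line 3 (setdefault 'a' no-op, already exists): d = {'a': 8, 'b': 180}
After line 4 (get('d', 10) returns default since 'd' not in d): d = {'a': 8, 'b': 180, 'c': 10}

{'a': 8, 'b': 180, 'c': 10}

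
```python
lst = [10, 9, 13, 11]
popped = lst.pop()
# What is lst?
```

[10, 9, 13]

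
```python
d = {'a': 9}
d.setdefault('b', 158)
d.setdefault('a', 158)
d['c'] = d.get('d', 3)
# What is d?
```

After line 1: d = {'a': 9}
After line 2 (setdefault adds 'b'=158): d = {'a': 9, 'b': 158}
After line 3 (setdefault 'a' no-op, already exists): d = {'a': 9, 'b': 158}
After line 4 (get('d', 3) returns default since 'd' not in d): d = {'a': 9, 'b': 158, 'c': 3}

{'a': 9, 'b': 158, 'c': 3}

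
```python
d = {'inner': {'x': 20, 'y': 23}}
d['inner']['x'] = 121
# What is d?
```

After line 1: d = {'inner': {'x': 20, 'y': 23}}
After line 2 (inner x overwritten): d = {'inner': {'x': 121, 'y': 23}}

{'inner': {'x': 121, 'y': 23}}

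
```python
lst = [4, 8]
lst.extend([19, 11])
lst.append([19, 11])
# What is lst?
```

After line 1: lst = [4, 8]
After line 2 (extend unpacks [19, 11]): lst = [4, 8, 19, 11]
After line 3 (append adds [19, 11] as single element): lst = [4, 8, 19, 11, [19, 11]]

[4, 8, 19, 11, [19, 11]]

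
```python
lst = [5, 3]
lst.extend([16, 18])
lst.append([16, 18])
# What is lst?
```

After line 1: lst = [5, 3]
After line 2 (extend unpacks [16, 18]): lst = [5, 3, 16, 18]
After line 3 (append adds [16, 18] as single element): lst = [5, 3, 16, 18, [16, 18]]

[5, 3, 16, 18, [16, 18]]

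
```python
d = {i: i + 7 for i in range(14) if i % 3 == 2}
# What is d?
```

{2: 9, 5: 12, 8: 15, 11: 18}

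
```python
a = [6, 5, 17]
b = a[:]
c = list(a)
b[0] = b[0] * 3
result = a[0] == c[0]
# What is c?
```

After line 1: a = [6, 5, 17]
After line 2 (b = a[:], copy): a = [6, 5, 17], b = [6, 5, 17]
After line 3 (c = list(a) is a copy, new object): c = [6, 5, 17]
After line 4 (b[0] = 6 * 3 = 18; only b mutates (copy)): a = [6, 5, 17], b = [18, 5, 17], c = [6, 5, 17]
After line 5 (a[0] = 6, c[0] = 6; result = True)

[6, 5, 17]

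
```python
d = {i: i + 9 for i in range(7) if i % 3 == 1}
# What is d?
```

{1: 10, 4: 13}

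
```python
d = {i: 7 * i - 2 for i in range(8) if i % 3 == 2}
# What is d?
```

{2: 12, 5: 33}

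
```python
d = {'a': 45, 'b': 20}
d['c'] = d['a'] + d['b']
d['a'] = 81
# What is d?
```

After line 1: d = {'a': 45, 'b': 20}
After line 2 (d['c'] = 45 + 20): d = {'a': 45, 'b': 20, 'c': 65}
After line 3: d = {'a': 81, 'b': 20, 'c': 65}

{'a': 81, 'b': 20, 'c': 65}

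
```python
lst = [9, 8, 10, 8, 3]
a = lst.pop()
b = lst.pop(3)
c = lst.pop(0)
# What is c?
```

After line 1: lst = [9, 8, 10, 8, 3]
After line 2 (pop() -> a = 3): lst = [9, 8, 10, 8]
After line 3 (pop(3) -> b = 8): lst = [9, 8, 10]
After line 4 (pop(0) -> c = 9): lst = [8, 10]

9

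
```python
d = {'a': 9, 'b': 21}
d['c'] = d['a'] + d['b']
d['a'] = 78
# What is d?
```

After line 1: d = {'a': 9, 'b': 21}
After line 2 (d['c'] = 9 + 21): d = {'a': 9, 'b': 21, 'c': 30}
After line 3: d = {'a': 78, 'b': 21, 'c': 30}

{'a': 78, 'b': 21, 'c': 30}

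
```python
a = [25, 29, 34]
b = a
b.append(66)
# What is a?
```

After line 1: a = [25, 29, 34]
After line 2 (b = a is an alias, same object): a = [25, 29, 34], b = [25, 29, 34]
After line 3 (b.append mutates the shared list): a = [25, 29, 34, 66], b = [25, 29, 34, 66]

[25, 29, 34, 66]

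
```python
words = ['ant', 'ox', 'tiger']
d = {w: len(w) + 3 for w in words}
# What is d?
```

{'ant': 6, 'ox': 5, 'tiger': 8}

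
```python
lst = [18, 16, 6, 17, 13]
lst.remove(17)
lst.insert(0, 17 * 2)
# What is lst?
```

After line 1: lst = [18, 16, 6, 17, 13]
After line 2 (remove first 17): lst = [18, 16, 6, 13]
After line 3 (insert 34 at index 0): lst = [34, 18, 16, 6, 13]

[34, 18, 16, 6, 13]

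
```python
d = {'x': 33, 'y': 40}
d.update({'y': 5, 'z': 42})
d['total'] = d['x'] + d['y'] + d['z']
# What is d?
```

After line 1: d = {'x': 33, 'y': 40}
After line 2 (y overwritten, z added): d = {'x': 33, 'y': 5, 'z': 42}
After line 3 (total = 33 + 5 + 42 = 80): d = {'x': 33, 'y': 5, 'z': 42, 'total': 80}

{'x': 33, 'y': 5, 'z': 42, 'total': 80}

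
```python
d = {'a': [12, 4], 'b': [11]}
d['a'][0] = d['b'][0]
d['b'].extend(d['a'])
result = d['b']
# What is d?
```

After line 1: d = {'a': [12, 4], 'b': [11]}
After line 2 (a[0] = b[0] = 11): d = {'a': [11, 4], 'b': [11]}
After line 3 (b.extend(a) appends [11, 4]): d = {'a': [11, 4], 'b': [11, 11, 4]}
After line 4: result = d['b'] = [11, 11, 4]

{'a': [11, 4], 'b': [11, 11, 4]}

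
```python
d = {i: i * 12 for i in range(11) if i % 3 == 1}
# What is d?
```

{1: 12, 4: 48, 7: 84, 10: 120}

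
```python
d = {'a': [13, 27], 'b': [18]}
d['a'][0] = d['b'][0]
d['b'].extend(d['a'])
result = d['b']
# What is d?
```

After line 1: d = {'a': [13, 27], 'b': [18]}
After line 2 (a[0] = b[0] = 18): d = {'a': [18, 27], 'b': [18]}
After line 3 (b.extend(a) appends [18, 27]): d = {'a': [18, 27], 'b': [18, 18, 27]}
After line 4: result = d['b'] = [18, 18, 27]

{'a': [18, 27], 'b': [18, 18, 27]}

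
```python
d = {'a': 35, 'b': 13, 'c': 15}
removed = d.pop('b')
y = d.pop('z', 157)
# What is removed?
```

After line 1: d = {'a': 35, 'b': 13, 'c': 15}
After line 2 (pop 'b' returns 13): d = {'a': 35, 'c': 15}, removed = 13
After line 3 (pop 'z' missing, returns default 157): d = {'a': 35, 'c': 15}, y = 157

13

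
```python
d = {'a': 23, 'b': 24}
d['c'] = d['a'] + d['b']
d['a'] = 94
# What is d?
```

After line 1: d = {'a': 23, 'b': 24}
After line 2 (d['c'] = 23 + 24): d = {'a': 23, 'b': 24, 'c': 47}
After line 3: d = {'a': 94, 'b': 24, 'c': 47}

{'a': 94, 'b': 24, 'c': 47}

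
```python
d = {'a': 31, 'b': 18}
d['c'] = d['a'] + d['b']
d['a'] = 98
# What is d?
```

After line 1: d = {'a': 31, 'b': 18}
After line 2 (d['c'] = 31 + 18): d = {'a': 31, 'b': 18, 'c': 49}
After line 3: d = {'a': 98, 'b': 18, 'c': 49}

{'a': 98, 'b': 18, 'c': 49}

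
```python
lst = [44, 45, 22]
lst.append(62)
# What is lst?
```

[44, 45, 22, 62]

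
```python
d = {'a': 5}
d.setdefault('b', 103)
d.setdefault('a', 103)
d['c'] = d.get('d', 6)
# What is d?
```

After line 1: d = {'a': 5}
After line 2 (setdefault adds 'b'=103): d = {'a': 5, 'b': 103}
After line 3 (setdefault 'a' no-op, already exists): d = {'a': 5, 'b': 103}
After line 4 (get('d', 6) returns default since 'd' not in d): d = {'a': 5, 'b': 103, 'c': 6}

{'a': 5, 'b': 103, 'c': 6}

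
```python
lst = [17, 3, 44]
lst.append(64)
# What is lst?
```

[17, 3, 44, 64]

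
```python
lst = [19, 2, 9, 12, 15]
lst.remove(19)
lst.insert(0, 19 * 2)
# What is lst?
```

After line 1: lst = [19, 2, 9, 12, 15]
After line 2 (remove first 19): lst = [2, 9, 12, 15]
After line 3 (insert 38 at index 0): lst = [38, 2, 9, 12, 15]

[38, 2, 9, 12, 15]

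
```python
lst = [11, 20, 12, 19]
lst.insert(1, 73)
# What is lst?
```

[11, 73, 20, 12, 19]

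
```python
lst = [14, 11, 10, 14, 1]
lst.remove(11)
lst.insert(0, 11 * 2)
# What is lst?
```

After line 1: lst = [14, 11, 10, 14, 1]
After line 2 (remove first 11): lst = [14, 10, 14, 1]
After line 3 (insert 22 at index 0): lst = [22, 14, 10, 14, 1]

[22, 14, 10, 14, 1]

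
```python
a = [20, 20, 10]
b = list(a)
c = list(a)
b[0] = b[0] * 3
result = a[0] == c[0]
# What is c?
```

After line 1: a = [20, 20, 10]
After line 2 (b = list(a), copy): a = [20, 20, 10], b = [20, 20, 10]
After line 3 (c = list(a) is a copy, new object): c = [20, 20, 10]
After line 4 (b[0] = 20 * 3 = 60; only b mutates (copy)): a = [20, 20, 10], b = [60, 20, 10], c = [20, 20, 10]
After line 5 (a[0] = 20, c[0] = 20; result = True)

[20, 20, 10]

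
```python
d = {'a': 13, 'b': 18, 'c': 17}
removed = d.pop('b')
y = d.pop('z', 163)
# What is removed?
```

After line 1: d = {'a': 13, 'b': 18, 'c': 17}
After line 2 (pop 'b' returns 18): d = {'a': 13, 'c': 17}, removed = 18
After line 3 (pop 'z' missing, returns default 163): d = {'a': 13, 'c': 17}, y = 163

18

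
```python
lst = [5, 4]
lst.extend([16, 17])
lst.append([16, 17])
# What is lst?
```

After line 1: lst = [5, 4]
After line 2 (extend unpacks [16, 17]): lst = [5, 4, 16, 17]
After line 3 (append adds [16, 17] as single element): lst = [5, 4, 16, 17, [16, 17]]

[5, 4, 16, 17, [16, 17]]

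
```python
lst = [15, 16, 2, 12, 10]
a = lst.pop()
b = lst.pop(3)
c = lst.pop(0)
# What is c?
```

After line 1: lst = [15, 16, 2, 12, 10]
After line 2 (pop() -> a = 10): lst = [15, 16, 2, 12]
After line 3 (pop(3) -> b = 12): lst = [15, 16, 2]
After line 4 (pop(0) -> c = 15): lst = [16, 2]

15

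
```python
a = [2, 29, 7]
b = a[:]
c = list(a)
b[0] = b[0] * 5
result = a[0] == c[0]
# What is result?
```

After line 1: a = [2, 29, 7]
After line 2 (b = a[:], copy): a = [2, 29, 7], b = [2, 29, 7]
After line 3 (c = list(a) is a copy, new object): c = [2, 29, 7]
After line 4 (b[0] = 2 * 5 = 10; only b mutates (copy)): a = [2, 29, 7], b = [10, 29, 7], c = [2, 29, 7]
After line 5 (a[0] = 2, c[0] = 2; result = True)

True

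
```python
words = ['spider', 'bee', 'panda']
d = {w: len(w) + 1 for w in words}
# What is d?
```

{'spider': 7, 'bee': 4, 'panda': 6}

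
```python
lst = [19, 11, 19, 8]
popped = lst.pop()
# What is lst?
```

[19, 11, 19]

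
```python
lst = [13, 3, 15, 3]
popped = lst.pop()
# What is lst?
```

[13, 3, 15]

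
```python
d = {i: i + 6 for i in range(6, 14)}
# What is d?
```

{6: 12, 7: 13, 8: 14, 9: 15, 10: 16, 11: 17, 12: 18, 13: 19}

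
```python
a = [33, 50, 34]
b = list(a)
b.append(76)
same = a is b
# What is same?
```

After line 1: a = [33, 50, 34]
After line 2 (b = list(a) is a shallow copy, new object): a = [33, 50, 34], b = [33, 50, 34]
After line 3 (append only mutates b): a = [33, 50, 34], b = [33, 50, 34, 76]
After line 4 (same = a is b; different objects -> False): same = False

False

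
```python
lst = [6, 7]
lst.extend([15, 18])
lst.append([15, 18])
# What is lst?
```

After line 1: lst = [6, 7]
After line 2 (extend unpacks [15, 18]): lst = [6, 7, 15, 18]
After line 3 (append adds [15, 18] as single element): lst = [6, 7, 15, 18, [15, 18]]

[6, 7, 15, 18, [15, 18]]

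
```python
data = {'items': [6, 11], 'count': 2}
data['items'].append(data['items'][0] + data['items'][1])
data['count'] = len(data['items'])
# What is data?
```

After line 1: data = {'items': [6, 11], 'count': 2}
After line 2 (append 6 + 11 = 17): data = {'items': [6, 11, 17], 'count': 2}
After line 3 (count = len(items) = 3): data = {'items': [6, 11, 17], 'count': 3}

{'items': [6, 11, 17], 'count': 3}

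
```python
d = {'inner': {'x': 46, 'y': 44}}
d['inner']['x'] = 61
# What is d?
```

After line 1: d = {'inner': {'x': 46, 'y': 44}}
After line 2 (inner x overwritten): d = {'inner': {'x': 61, 'y': 44}}

{'inner': {'x': 61, 'y': 44}}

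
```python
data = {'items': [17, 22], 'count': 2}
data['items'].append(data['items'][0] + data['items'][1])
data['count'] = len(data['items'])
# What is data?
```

After line 1: data = {'items': [17, 22], 'count': 2}
After line 2 (append 17 + 22 = 39): data = {'items': [17, 22, 39], 'count': 2}
After line 3 (count = len(items) = 3): data = {'items': [17, 22, 39], 'count': 3}

{'items': [17, 22, 39], 'count': 3}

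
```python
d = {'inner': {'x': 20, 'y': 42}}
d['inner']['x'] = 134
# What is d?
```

After line 1: d = {'inner': {'x': 20, 'y': 42}}
After line 2 (inner x overwritten): d = {'inner': {'x': 134, 'y': 42}}

{'inner': {'x': 134, 'y': 42}}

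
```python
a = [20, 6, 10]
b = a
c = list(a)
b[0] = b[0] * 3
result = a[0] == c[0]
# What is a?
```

After line 1: a = [20, 6, 10]
After line 2 (b = a, alias): a = [20, 6, 10], b = [20, 6, 10]
After line 3 (c = list(a) is a copy, new object): c = [20, 6, 10]
After line 4 (b[0] = 20 * 3 = 60; mutates shared a/b): a = b = [60, 6, 10], c = [20, 6, 10]
After line 5 (a[0] = 60, c[0] = 20; result = False)

[60, 6, 10]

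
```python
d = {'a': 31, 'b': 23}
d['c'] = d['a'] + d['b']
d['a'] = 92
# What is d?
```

After line 1: d = {'a': 31, 'b': 23}
After line 2 (d['c'] = 31 + 23): d = {'a': 31, 'b': 23, 'c': 54}
After line 3: d = {'a': 92, 'b': 23, 'c': 54}

{'a': 92, 'b': 23, 'c': 54}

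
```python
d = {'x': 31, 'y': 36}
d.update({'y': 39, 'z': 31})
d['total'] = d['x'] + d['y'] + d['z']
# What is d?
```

After line 1: d = {'x': 31, 'y': 36}
After line 2 (y overwritten, z added): d = {'x': 31, 'y': 39, 'z': 31}
After line 3 (total = 31 + 39 + 31 = 101): d = {'x': 31, 'y': 39, 'z': 31, 'total': 101}

{'x': 31, 'y': 39, 'z': 31, 'total': 101}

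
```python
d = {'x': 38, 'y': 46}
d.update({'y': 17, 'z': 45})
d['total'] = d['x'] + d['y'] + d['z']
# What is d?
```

After line 1: d = {'x': 38, 'y': 46}
After line 2 (y overwritten, z added): d = {'x': 38, 'y': 17, 'z': 45}
After line 3 (total = 38 + 17 + 45 = 100): d = {'x': 38, 'y': 17, 'z': 45, 'total': 100}

{'x': 38, 'y': 17, 'z': 45, 'total': 100}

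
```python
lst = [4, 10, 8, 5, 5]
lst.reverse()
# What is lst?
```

[5, 5, 8, 10, 4]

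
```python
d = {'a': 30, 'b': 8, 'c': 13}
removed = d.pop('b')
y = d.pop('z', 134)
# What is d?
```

After line 1: d = {'a': 30, 'b': 8, 'c': 13}
After line 2 (pop 'b' returns 8): d = {'a': 30, 'c': 13}, removed = 8
After line 3 (pop 'z' missing, returns default 134): d = {'a': 30, 'c': 13}, y = 134

{'a': 30, 'c': 13}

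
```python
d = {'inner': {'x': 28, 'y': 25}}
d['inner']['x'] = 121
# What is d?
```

After line 1: d = {'inner': {'x': 28, 'y': 25}}
After line 2 (inner x overwritten): d = {'inner': {'x': 121, 'y': 25}}

{'inner': {'x': 121, 'y': 25}}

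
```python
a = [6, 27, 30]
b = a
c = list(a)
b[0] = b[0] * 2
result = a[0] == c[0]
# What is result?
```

After line 1: a = [6, 27, 30]
After line 2 (b = a, alias): a = [6, 27, 30], b = [6, 27, 30]
After line 3 (c = list(a) is a copy, new object): c = [6, 27, 30]
After line 4 (b[0] = 6 * 2 = 12; mutates shared a/b): a = b = [12, 27, 30], c = [6, 27, 30]
After line 5 (a[0] = 12, c[0] = 6; result = False)

False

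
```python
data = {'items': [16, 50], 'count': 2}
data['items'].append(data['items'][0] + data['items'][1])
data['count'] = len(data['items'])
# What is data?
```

After line 1: data = {'items': [16, 50], 'count': 2}
After line 2 (append 16 + 50 = 66): data = {'items': [16, 50, 66], 'count': 2}
After line 3 (count = len(items) = 3): data = {'items': [16, 50, 66], 'count': 3}

{'items': [16, 50, 66], 'count': 3}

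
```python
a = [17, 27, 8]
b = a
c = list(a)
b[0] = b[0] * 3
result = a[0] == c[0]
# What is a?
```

After line 1: a = [17, 27, 8]
After line 2 (b = a, alias): a = [17, 27, 8], b = [17, 27, 8]
After line 3 (c = list(a) is a copy, new object): c = [17, 27, 8]
After line 4 (b[0] = 17 * 3 = 51; mutates shared a/b): a = b = [51, 27, 8], c = [17, 27, 8]
After line 5 (a[0] = 51, c[0] = 17; result = False)

[51, 27, 8]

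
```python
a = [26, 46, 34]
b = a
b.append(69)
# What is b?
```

After line 1: a = [26, 46, 34]
After line 2 (b = a is an alias, same object): a = [26, 46, 34], b = [26, 46, 34]
After line 3 (b.append mutates the shared list): a = [26, 46, 34, 69], b = [26, 46, 34, 69]

[26, 46, 34, 69]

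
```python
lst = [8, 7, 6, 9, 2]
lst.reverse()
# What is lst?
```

[2, 9, 6, 7, 8]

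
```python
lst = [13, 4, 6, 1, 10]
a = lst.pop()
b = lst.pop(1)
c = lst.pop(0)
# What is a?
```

After line 1: lst = [13, 4, 6, 1, 10]
After line 2 (pop() -> a = 10): lst = [13, 4, 6, 1]
After line 3 (pop(1) -> b = 4): lst = [13, 6, 1]
After line 4 (pop(0) -> c = 13): lst = [6, 1]

10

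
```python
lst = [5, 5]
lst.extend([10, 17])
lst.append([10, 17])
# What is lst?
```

After line 1: lst = [5, 5]
After line 2 (extend unpacks [10, 17]): lst = [5, 5, 10, 17]
After line 3 (append adds [10, 17] as single element): lst = [5, 5, 10, 17, [10, 17]]

[5, 5, 10, 17, [10, 17]]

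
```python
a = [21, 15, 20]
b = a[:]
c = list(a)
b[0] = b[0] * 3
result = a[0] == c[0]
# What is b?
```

After line 1: a = [21, 15, 20]
After line 2 (b = a[:], copy): a = [21, 15, 20], b = [21, 15, 20]
After line 3 (c = list(a) is a copy, new object): c = [21, 15, 20]
After line 4 (b[0] = 21 * 3 = 63; only b mutates (copy)): a = [21, 15, 20], b = [63, 15, 20], c = [21, 15, 20]
After line 5 (a[0] = 21, c[0] = 21; result = True)

[63, 15, 20]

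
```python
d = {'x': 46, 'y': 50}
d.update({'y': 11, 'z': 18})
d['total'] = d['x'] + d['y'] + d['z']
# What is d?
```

After line 1: d = {'x': 46, 'y': 50}
After line 2 (y overwritten, z added): d = {'x': 46, 'y': 11, 'z': 18}
After line 3 (total = 46 + 11 + 18 = 75): d = {'x': 46, 'y': 11, 'z': 18, 'total': 75}

{'x': 46, 'y': 11, 'z': 18, 'total': 75}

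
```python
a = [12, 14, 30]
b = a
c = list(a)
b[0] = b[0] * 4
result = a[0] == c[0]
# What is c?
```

After line 1: a = [12, 14, 30]
After line 2 (b = a, alias): a = [12, 14, 30], b = [12, 14, 30]
After line 3 (c = list(a) is a copy, new object): c = [12, 14, 30]
After line 4 (b[0] = 12 * 4 = 48; mutates shared a/b): a = b = [48, 14, 30], c = [12, 14, 30]
After line 5 (a[0] = 48, c[0] = 12; result = False)

[12, 14, 30]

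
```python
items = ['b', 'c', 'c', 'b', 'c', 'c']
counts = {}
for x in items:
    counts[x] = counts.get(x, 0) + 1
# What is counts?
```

Initial: counts = {}, items = ['b', 'c', 'c', 'b', 'c', 'c']
See 'b': counts = {'b': 1}
See 'c': counts = {'b': 1, 'c': 1}
See 'c': counts = {'b': 1, 'c': 2}
See 'b': counts = {'b': 2, 'c': 2}
See 'c': counts = {'b': 2, 'c': 3}
See 'c': counts = {'b': 2, 'c': 4}

{'b': 2, 'c': 4}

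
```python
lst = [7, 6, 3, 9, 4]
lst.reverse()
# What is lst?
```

[4, 9, 3, 6, 7]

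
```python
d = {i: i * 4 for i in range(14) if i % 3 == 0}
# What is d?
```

{0: 0, 3: 12, 6: 24, 9: 36, 12: 48}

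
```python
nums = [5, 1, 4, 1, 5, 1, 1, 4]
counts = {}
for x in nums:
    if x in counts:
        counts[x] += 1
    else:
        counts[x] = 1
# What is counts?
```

Initial: counts = {}, nums = [5, 1, 4, 1, 5, 1, 1, 4]
See 5: counts = {5: 1}
See 1: counts = {5: 1, 1: 1}
See 4: counts = {5: 1, 1: 1, 4: 1}
See 1: counts = {5: 1, 1: 2, 4: 1}
See 5: counts = {5: 2, 1: 2, 4: 1}
See 1: counts = {5: 2, 1: 3, 4: 1}
See 1: counts = {5: 2, 1: 4, 4: 1}
See 4: counts = {5: 2, 1: 4, 4: 2}

{5: 2, 1: 4, 4: 2}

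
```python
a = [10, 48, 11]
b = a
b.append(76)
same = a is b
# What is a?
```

After line 1: a = [10, 48, 11]
After line 2 (b = a is an alias, same object): a = [10, 48, 11], b = [10, 48, 11]
After line 3 (b.append mutates the shared list): a = [10, 48, 11, 76], b = [10, 48, 11, 76]
After line 4 (same = a is b; same object -> True): same = True

[10, 48, 11, 76]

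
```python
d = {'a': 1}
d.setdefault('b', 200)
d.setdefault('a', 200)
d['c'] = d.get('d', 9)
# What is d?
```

After line 1: d = {'a': 1}
After line 2 (setdefault adds 'b'=200): d = {'a': 1, 'b': 200}
After line 3 (setdefault 'a' no-op, already exists): d = {'a': 1, 'b': 200}
After line 4 (get('d', 9) returns default since 'd' not in d): d = {'a': 1, 'b': 200, 'c': 9}

{'a': 1, 'b': 200, 'c': 9}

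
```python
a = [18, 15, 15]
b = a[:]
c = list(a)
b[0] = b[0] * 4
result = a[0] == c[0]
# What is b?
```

After line 1: a = [18, 15, 15]
After line 2 (b = a[:], copy): a = [18, 15, 15], b = [18, 15, 15]
After line 3 (c = list(a) is a copy, new object): c = [18, 15, 15]
After line 4 (b[0] = 18 * 4 = 72; only b mutates (copy)): a = [18, 15, 15], b = [72, 15, 15], c = [18, 15, 15]
After line 5 (a[0] = 18, c[0] = 18; result = True)

[72, 15, 15]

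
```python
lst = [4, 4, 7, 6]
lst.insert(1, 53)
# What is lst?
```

[4, 53, 4, 7, 6]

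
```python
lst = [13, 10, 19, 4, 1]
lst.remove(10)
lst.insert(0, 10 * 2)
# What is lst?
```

After line 1: lst = [13, 10, 19, 4, 1]
After line 2 (remove first 10): lst = [13, 19, 4, 1]
After line 3 (insert 20 at index 0): lst = [20, 13, 19, 4, 1]

[20, 13, 19, 4, 1]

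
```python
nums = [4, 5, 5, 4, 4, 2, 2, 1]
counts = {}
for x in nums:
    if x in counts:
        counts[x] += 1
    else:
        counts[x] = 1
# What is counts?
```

Initial: counts = {}, nums = [4, 5, 5, 4, 4, 2, 2, 1]
See 4: counts = {4: 1}
See 5: counts = {4: 1, 5: 1}
See 5: counts = {4: 1, 5: 2}
See 4: counts = {4: 2, 5: 2}
See 4: counts = {4: 3, 5: 2}
See 2: counts = {4: 3, 5: 2, 2: 1}
See 2: counts = {4: 3, 5: 2, 2: 2}
See 1: counts = {4: 3, 5: 2, 2: 2, 1: 1}

{4: 3, 5: 2, 2: 2, 1: 1}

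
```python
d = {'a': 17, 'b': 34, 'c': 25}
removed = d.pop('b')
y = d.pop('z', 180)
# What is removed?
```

After line 1: d = {'a': 17, 'b': 34, 'c': 25}
After line 2 (pop 'b' returns 34): d = {'a': 17, 'c': 25}, removed = 34
After line 3 (pop 'z' missing, returns default 180): d = {'a': 17, 'c': 25}, y = 180

34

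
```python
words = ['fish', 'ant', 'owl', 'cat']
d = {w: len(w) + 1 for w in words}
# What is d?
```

{'fish': 5, 'ant': 4, 'owl': 4, 'cat': 4}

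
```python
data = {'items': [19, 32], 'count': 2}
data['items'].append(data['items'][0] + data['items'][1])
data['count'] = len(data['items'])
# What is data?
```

After line 1: data = {'items': [19, 32], 'count': 2}
After line 2 (append 19 + 32 = 51): data = {'items': [19, 32, 51], 'count': 2}
After line 3 (count = len(items) = 3): data = {'items': [19, 32, 51], 'count': 3}

{'items': [19, 32, 51], 'count': 3}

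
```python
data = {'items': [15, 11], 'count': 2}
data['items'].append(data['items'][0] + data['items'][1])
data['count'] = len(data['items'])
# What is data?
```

After line 1: data = {'items': [15, 11], 'count': 2}
After line 2 (append 15 + 11 = 26): data = {'items': [15, 11, 26], 'count': 2}
After line 3 (count = len(items) = 3): data = {'items': [15, 11, 26], 'count': 3}

{'items': [15, 11, 26], 'count': 3}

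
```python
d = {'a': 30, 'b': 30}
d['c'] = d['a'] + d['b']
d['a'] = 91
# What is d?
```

After line 1: d = {'a': 30, 'b': 30}
After line 2 (d['c'] = 30 + 30): d = {'a': 30, 'b': 30, 'c': 60}
After line 3: d = {'a': 91, 'b': 30, 'c': 60}

{'a': 91, 'b': 30, 'c': 60}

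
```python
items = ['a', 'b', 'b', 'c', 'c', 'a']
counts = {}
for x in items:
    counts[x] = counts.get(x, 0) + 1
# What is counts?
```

Initial: counts = {}, items = ['a', 'b', 'b', 'c', 'c', 'a']
See 'a': counts = {'a': 1}
See 'b': counts = {'a': 1, 'b': 1}
See 'b': counts = {'a': 1, 'b': 2}
See 'c': counts = {'a': 1, 'b': 2, 'c': 1}
See 'c': counts = {'a': 1, 'b': 2, 'c': 2}
See 'a': counts = {'a': 2, 'b': 2, 'c': 2}

{'a': 2, 'b': 2, 'c': 2}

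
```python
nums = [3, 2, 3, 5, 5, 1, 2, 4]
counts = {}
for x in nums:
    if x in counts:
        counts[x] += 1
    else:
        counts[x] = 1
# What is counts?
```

Initial: counts = {}, nums = [3, 2, 3, 5, 5, 1, 2, 4]
See 3: counts = {3: 1}
See 2: counts = {3: 1, 2: 1}
See 3: counts = {3: 2, 2: 1}
See 5: counts = {3: 2, 2: 1, 5: 1}
See 5: counts = {3: 2, 2: 1, 5: 2}
See 1: counts = {3: 2, 2: 1, 5: 2, 1: 1}
See 2: counts = {3: 2, 2: 2, 5: 2, 1: 1}
See 4: counts = {3: 2, 2: 2, 5: 2, 1: 1, 4: 1}

{3: 2, 2: 2, 5: 2, 1: 1, 4: 1}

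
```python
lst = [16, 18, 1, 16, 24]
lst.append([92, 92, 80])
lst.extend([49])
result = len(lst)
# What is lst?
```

After line 1: lst = [16, 18, 1, 16, 24]
After line 2 (append adds [92, 92, 80] as single element): lst = [16, 18, 1, 16, 24, [92, 92, 80]]
After line 3 (extend unpacks [49], adds 49): lst = [16, 18, 1, 16, 24, [92, 92, 80], 49]
After line 4: result = len(lst) = 7

[16, 18, 1, 16, 24, [92, 92, 80], 49]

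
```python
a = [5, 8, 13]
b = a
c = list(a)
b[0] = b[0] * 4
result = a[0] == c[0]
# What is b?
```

After line 1: a = [5, 8, 13]
After line 2 (b = a, alias): a = [5, 8, 13], b = [5, 8, 13]
After line 3 (c = list(a) is a copy, new object): c = [5, 8, 13]
After line 4 (b[0] = 5 * 4 = 20; mutates shared a/b): a = b = [20, 8, 13], c = [5, 8, 13]
After line 5 (a[0] = 20, c[0] = 5; result = False)

[20, 8, 13]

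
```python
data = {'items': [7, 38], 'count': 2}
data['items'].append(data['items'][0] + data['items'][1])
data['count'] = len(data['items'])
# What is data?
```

After line 1: data = {'items': [7, 38], 'count': 2}
After line 2 (append 7 + 38 = 45): data = {'items': [7, 38, 45], 'count': 2}
After line 3 (count = len(items) = 3): data = {'items': [7, 38, 45], 'count': 3}

{'items': [7, 38, 45], 'count': 3}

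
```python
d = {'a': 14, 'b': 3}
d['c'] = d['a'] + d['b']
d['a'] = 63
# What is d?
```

After line 1: d = {'a': 14, 'b': 3}
After line 2 (d['c'] = 14 + 3): d = {'a': 14, 'b': 3, 'c': 17}
After line 3: d = {'a': 63, 'b': 3, 'c': 17}

{'a': 63, 'b': 3, 'c': 17}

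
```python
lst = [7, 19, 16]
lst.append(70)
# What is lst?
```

[7, 19, 16, 70]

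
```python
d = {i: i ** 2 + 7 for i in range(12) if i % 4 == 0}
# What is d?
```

{0: 7, 4: 23, 8: 71}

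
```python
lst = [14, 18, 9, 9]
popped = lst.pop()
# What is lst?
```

[14, 18, 9]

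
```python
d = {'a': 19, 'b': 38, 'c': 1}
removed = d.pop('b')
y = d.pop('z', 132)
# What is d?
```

After line 1: d = {'a': 19, 'b': 38, 'c': 1}
After line 2 (pop 'b' returns 38): d = {'a': 19, 'c': 1}, removed = 38
After line 3 (pop 'z' missing, returns default 132): d = {'a': 19, 'c': 1}, y = 132

{'a': 19, 'c': 1}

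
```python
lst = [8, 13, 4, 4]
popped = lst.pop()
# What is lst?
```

[8, 13, 4]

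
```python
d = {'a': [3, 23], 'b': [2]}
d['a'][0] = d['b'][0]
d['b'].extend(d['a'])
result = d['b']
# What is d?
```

After line 1: d = {'a': [3, 23], 'b': [2]}
After line 2 (a[0] = b[0] = 2): d = {'a': [2, 23], 'b': [2]}
After line 3 (b.extend(a) appends [2, 23]): d = {'a': [2, 23], 'b': [2, 2, 23]}
After line 4: result = d['b'] = [2, 2, 23]

{'a': [2, 23], 'b': [2, 2, 23]}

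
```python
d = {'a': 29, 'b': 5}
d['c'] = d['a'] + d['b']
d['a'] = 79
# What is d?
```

After line 1: d = {'a': 29, 'b': 5}
After line 2 (d['c'] = 29 + 5): d = {'a': 29, 'b': 5, 'c': 34}
After line 3: d = {'a': 79, 'b': 5, 'c': 34}

{'a': 79, 'b': 5, 'c': 34}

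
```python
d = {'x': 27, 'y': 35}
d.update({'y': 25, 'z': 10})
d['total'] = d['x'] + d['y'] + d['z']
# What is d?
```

After line 1: d = {'x': 27, 'y': 35}
After line 2 (y overwritten, z added): d = {'x': 27, 'y': 25, 'z': 10}
After line 3 (total = 27 + 25 + 10 = 62): d = {'x': 27, 'y': 25, 'z': 10, 'total': 62}

{'x': 27, 'y': 25, 'z': 10, 'total': 62}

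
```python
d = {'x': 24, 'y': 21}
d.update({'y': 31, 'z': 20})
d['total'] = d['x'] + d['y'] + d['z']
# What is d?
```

After line 1: d = {'x': 24, 'y': 21}
After line 2 (y overwritten, z added): d = {'x': 24, 'y': 31, 'z': 20}
After line 3 (total = 24 + 31 + 20 = 75): d = {'x': 24, 'y': 31, 'z': 20, 'total': 75}

{'x': 24, 'y': 31, 'z': 20, 'total': 75}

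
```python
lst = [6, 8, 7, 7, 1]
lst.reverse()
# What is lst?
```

[1, 7, 7, 8, 6]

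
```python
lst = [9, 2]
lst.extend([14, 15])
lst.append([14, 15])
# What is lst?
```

After line 1: lst = [9, 2]
After line 2 (extend unpacks [14, 15]): lst = [9, 2, 14, 15]
After line 3 (append adds [14, 15] as single element): lst = [9, 2, 14, 15, [14, 15]]

[9, 2, 14, 15, [14, 15]]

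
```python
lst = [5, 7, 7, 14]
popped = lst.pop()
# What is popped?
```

14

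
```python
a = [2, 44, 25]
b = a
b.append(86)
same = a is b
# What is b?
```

After line 1: a = [2, 44, 25]
After line 2 (b = a is an alias, same object): a = [2, 44, 25], b = [2, 44, 25]
After line 3 (b.append mutates the shared list): a = [2, 44, 25, 86], b = [2, 44, 25, 86]
After line 4 (same = a is b; same object -> True): same = True

[2, 44, 25, 86]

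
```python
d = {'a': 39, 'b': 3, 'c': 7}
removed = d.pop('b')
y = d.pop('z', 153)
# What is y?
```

After line 1: d = {'a': 39, 'b': 3, 'c': 7}
After line 2 (pop 'b' returns 3): d = {'a': 39, 'c': 7}, removed = 3
After line 3 (pop 'z' missing, returns default 153): d = {'a': 39, 'c': 7}, y = 153

153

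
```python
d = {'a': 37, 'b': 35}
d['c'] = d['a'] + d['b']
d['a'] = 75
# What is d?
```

After line 1: d = {'a': 37, 'b': 35}
After line 2 (d['c'] = 37 + 35): d = {'a': 37, 'b': 35, 'c': 72}
After line 3: d = {'a': 75, 'b': 35, 'c': 72}

{'a': 75, 'b': 35, 'c': 72}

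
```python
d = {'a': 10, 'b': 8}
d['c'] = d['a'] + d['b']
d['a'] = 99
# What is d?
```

After line 1: d = {'a': 10, 'b': 8}
After line 2 (d['c'] = 10 + 8): d = {'a': 10, 'b': 8, 'c': 18}
After line 3: d = {'a': 99, 'b': 8, 'c': 18}

{'a': 99, 'b': 8, 'c': 18}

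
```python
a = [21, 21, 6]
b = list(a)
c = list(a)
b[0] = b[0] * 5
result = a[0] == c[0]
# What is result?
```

After line 1: a = [21, 21, 6]
After line 2 (b = list(a), copy): a = [21, 21, 6], b = [21, 21, 6]
After line 3 (c = list(a) is a copy, new object): c = [21, 21, 6]
After line 4 (b[0] = 21 * 5 = 105; only b mutates (copy)): a = [21, 21, 6], b = [105, 21, 6], c = [21, 21, 6]
After line 5 (a[0] = 21, c[0] = 21; result = True)

True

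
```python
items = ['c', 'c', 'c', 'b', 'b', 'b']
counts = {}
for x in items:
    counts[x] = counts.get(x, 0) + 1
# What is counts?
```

Initial: counts = {}, items = ['c', 'c', 'c', 'b', 'b', 'b']
See 'c': counts = {'c': 1}
See 'c': counts = {'c': 2}
See 'c': counts = {'c': 3}
See 'b': counts = {'c': 3, 'b': 1}
See 'b': counts = {'c': 3, 'b': 2}
See 'b': counts = {'c': 3, 'b': 3}

{'c': 3, 'b': 3}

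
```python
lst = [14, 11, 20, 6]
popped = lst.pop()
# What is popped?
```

6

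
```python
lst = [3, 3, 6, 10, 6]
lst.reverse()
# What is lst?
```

[6, 10, 6, 3, 3]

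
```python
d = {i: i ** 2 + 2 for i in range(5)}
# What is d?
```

{0: 2, 1: 3, 2: 6, 3: 11, 4: 18}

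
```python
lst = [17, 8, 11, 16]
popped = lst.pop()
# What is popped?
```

16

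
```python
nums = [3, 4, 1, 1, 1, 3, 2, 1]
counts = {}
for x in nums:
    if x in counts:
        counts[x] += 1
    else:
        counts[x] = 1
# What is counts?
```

Initial: counts = {}, nums = [3, 4, 1, 1, 1, 3, 2, 1]
See 3: counts = {3: 1}
See 4: counts = {3: 1, 4: 1}
See 1: counts = {3: 1, 4: 1, 1: 1}
See 1: counts = {3: 1, 4: 1, 1: 2}
See 1: counts = {3: 1, 4: 1, 1: 3}
See 3: counts = {3: 2, 4: 1, 1: 3}
See 2: counts = {3: 2, 4: 1, 1: 3, 2: 1}
See 1: counts = {3: 2, 4: 1, 1: 4, 2: 1}

{3: 2, 4: 1, 1: 4, 2: 1}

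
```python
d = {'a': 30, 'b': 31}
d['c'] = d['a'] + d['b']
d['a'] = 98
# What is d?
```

After line 1: d = {'a': 30, 'b': 31}
After line 2 (d['c'] = 30 + 31): d = {'a': 30, 'b': 31, 'c': 61}
After line 3: d = {'a': 98, 'b': 31, 'c': 61}

{'a': 98, 'b': 31, 'c': 61}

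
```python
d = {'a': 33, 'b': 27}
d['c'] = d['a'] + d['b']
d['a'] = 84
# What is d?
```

After line 1: d = {'a': 33, 'b': 27}
After line 2 (d['c'] = 33 + 27): d = {'a': 33, 'b': 27, 'c': 60}
After line 3: d = {'a': 84, 'b': 27, 'c': 60}

{'a': 84, 'b': 27, 'c': 60}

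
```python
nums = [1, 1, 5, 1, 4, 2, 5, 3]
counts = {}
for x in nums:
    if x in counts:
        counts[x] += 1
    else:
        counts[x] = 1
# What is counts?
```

Initial: counts = {}, nums = [1, 1, 5, 1, 4, 2, 5, 3]
See 1: counts = {1: 1}
See 1: counts = {1: 2}
See 5: counts = {1: 2, 5: 1}
See 1: counts = {1: 3, 5: 1}
See 4: counts = {1: 3, 5: 1, 4: 1}
See 2: counts = {1: 3, 5: 1, 4: 1, 2: 1}
See 5: counts = {1: 3, 5: 2, 4: 1, 2: 1}
See 3: counts = {1: 3, 5: 2, 4: 1, 2: 1, 3: 1}

{1: 3, 5: 2, 4: 1, 2: 1, 3: 1}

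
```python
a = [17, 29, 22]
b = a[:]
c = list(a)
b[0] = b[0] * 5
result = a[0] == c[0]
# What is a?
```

After line 1: a = [17, 29, 22]
After line 2 (b = a[:], copy): a = [17, 29, 22], b = [17, 29, 22]
After line 3 (c = list(a) is a copy, new object): c = [17, 29, 22]
After line 4 (b[0] = 17 * 5 = 85; only b mutates (copy)): a = [17, 29, 22], b = [85, 29, 22], c = [17, 29, 22]
After line 5 (a[0] = 17, c[0] = 17; result = True)

[17, 29, 22]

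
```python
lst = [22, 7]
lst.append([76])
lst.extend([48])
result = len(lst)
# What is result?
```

After line 1: lst = [22, 7]
After line 2 (append adds [76] as single element): lst = [22, 7, [76]]
After line 3 (extend unpacks [48], adds 48): lst = [22, 7, [76], 48]
After line 4: result = len(lst) = 4

4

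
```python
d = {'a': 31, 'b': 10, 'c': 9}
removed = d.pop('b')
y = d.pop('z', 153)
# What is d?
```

After line 1: d = {'a': 31, 'b': 10, 'c': 9}
After line 2 (pop 'b' returns 10): d = {'a': 31, 'c': 9}, removed = 10
After line 3 (pop 'z' missing, returns default 153): d = {'a': 31, 'c': 9}, y = 153

{'a': 31, 'c': 9}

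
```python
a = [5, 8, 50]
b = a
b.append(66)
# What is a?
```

After line 1: a = [5, 8, 50]
After line 2 (b = a is an alias, same object): a = [5, 8, 50], b = [5, 8, 50]
After line 3 (b.append mutates the shared list): a = [5, 8, 50, 66], b = [5, 8, 50, 66]

[5, 8, 50, 66]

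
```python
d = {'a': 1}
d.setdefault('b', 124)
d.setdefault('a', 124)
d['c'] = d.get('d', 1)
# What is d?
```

After line 1: d = {'a': 1}
After line 2 (setdefault adds 'b'=124): d = {'a': 1, 'b': 124}
After line 3 (setdefault 'a' no-op, already exists): d = {'a': 1, 'b': 124}
After line 4 (get('d', 1) returns default since 'd' not in d): d = {'a': 1, 'b': 124, 'c': 1}

{'a': 1, 'b': 124, 'c': 1}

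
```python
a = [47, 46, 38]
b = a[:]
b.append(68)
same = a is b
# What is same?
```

After line 1: a = [47, 46, 38]
After line 2 (b = a[:] is a shallow copy, new object): a = [47, 46, 38], b = [47, 46, 38]
After line 3 (append only mutates b): a = [47, 46, 38], b = [47, 46, 38, 68]
After line 4 (same = a is b; different objects -> False): same = False

False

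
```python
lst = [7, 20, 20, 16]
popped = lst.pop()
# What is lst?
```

[7, 20, 20]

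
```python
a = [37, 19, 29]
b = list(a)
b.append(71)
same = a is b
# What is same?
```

After line 1: a = [37, 19, 29]
After line 2 (b = list(a) is a shallow copy, new object): a = [37, 19, 29], b = [37, 19, 29]
After line 3 (append only mutates b): a = [37, 19, 29], b = [37, 19, 29, 71]
After line 4 (same = a is b; different objects -> False): same = False

False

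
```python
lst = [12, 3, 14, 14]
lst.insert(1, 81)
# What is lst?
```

[12, 81, 3, 14, 14]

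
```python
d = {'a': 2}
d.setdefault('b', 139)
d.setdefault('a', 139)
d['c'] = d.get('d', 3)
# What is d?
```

After line 1: d = {'a': 2}
After line 2 (setdefault adds 'b'=139): d = {'a': 2, 'b': 139}
After line 3 (setdefault 'a' no-op, already exists): d = {'a': 2, 'b': 139}
After line 4 (get('d', 3) returns default since 'd' not in d): d = {'a': 2, 'b': 139, 'c': 3}

{'a': 2, 'b': 139, 'c': 3}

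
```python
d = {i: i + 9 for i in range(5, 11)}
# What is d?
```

{5: 14, 6: 15, 7: 16, 8: 17, 9: 18, 10: 19}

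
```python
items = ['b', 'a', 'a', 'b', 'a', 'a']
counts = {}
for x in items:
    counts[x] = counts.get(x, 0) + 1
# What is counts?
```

Initial: counts = {}, items = ['b', 'a', 'a', 'b', 'a', 'a']
See 'b': counts = {'b': 1}
See 'a': counts = {'b': 1, 'a': 1}
See 'a': counts = {'b': 1, 'a': 2}
See 'b': counts = {'b': 2, 'a': 2}
See 'a': counts = {'b': 2, 'a': 3}
See 'a': counts = {'b': 2, 'a': 4}

{'b': 2, 'a': 4}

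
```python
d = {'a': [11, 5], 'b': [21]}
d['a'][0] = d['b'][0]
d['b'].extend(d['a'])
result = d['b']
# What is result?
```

After line 1: d = {'a': [11, 5], 'b': [21]}
After line 2 (a[0] = b[0] = 21): d = {'a': [21, 5], 'b': [21]}
After line 3 (b.extend(a) appends [21, 5]): d = {'a': [21, 5], 'b': [21, 21, 5]}
After line 4: result = d['b'] = [21, 21, 5]

[21, 21, 5]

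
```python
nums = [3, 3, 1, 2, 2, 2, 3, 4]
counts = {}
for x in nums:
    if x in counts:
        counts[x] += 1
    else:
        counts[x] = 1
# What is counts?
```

Initial: counts = {}, nums = [3, 3, 1, 2, 2, 2, 3, 4]
See 3: counts = {3: 1}
See 3: counts = {3: 2}
See 1: counts = {3: 2, 1: 1}
See 2: counts = {3: 2, 1: 1, 2: 1}
See 2: counts = {3: 2, 1: 1, 2: 2}
See 2: counts = {3: 2, 1: 1, 2: 3}
See 3: counts = {3: 3, 1: 1, 2: 3}
See 4: counts = {3: 3, 1: 1, 2: 3, 4: 1}

{3: 3, 1: 1, 2: 3, 4: 1}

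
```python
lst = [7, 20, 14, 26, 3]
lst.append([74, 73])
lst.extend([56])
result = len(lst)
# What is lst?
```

After line 1: lst = [7, 20, 14, 26, 3]
After line 2 (append adds [74, 73] as single element): lst = [7, 20, 14, 26, 3, [74, 73]]
After line 3 (extend unpacks [56], adds 56): lst = [7, 20, 14, 26, 3, [74, 73], 56]
After line 4: result = len(lst) = 7

[7, 20, 14, 26, 3, [74, 73], 56]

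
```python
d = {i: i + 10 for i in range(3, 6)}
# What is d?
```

{3: 13, 4: 14, 5: 15}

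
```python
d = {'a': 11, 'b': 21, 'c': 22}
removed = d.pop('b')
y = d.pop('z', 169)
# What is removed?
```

After line 1: d = {'a': 11, 'b': 21, 'c': 22}
After line 2 (pop 'b' returns 21): d = {'a': 11, 'c': 22}, removed = 21
After line 3 (pop 'z' missing, returns default 169): d = {'a': 11, 'c': 22}, y = 169

21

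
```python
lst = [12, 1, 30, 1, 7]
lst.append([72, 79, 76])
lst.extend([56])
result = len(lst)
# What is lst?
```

After line 1: lst = [12, 1, 30, 1, 7]
After line 2 (append adds [72, 79, 76] as single element): lst = [12, 1, 30, 1, 7, [72, 79, 76]]
After line 3 (extend unpacks [56], adds 56): lst = [12, 1, 30, 1, 7, [72, 79, 76], 56]
After line 4: result = len(lst) = 7

[12, 1, 30, 1, 7, [72, 79, 76], 56]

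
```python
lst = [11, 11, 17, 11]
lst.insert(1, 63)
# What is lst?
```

[11, 63, 11, 17, 11]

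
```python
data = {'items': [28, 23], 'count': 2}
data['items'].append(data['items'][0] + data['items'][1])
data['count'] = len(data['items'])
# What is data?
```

After line 1: data = {'items': [28, 23], 'count': 2}
After line 2 (append 28 + 23 = 51): data = {'items': [28, 23, 51], 'count': 2}
After line 3 (count = len(items) = 3): data = {'items': [28, 23, 51], 'count': 3}

{'items': [28, 23, 51], 'count': 3}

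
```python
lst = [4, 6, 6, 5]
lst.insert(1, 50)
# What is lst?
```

[4, 50, 6, 6, 5]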